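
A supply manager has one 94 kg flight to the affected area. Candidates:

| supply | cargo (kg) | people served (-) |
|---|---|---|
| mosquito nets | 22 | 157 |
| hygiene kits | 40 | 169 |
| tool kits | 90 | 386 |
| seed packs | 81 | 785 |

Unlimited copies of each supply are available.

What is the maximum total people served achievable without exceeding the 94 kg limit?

The ratio ordering already packs tightly: seed packs, 81 kg, 785.
Every other selection either busts 94 kg or fails to beat 785.

785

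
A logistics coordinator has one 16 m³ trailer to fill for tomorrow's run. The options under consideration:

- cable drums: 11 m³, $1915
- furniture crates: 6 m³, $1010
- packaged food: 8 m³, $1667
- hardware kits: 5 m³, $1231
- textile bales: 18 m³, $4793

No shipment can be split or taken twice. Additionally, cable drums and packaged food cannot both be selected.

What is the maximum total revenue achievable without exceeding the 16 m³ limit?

3146

Ranking by ratio (revenue/m³): textile bales 266.28, hardware kits 246.20, packaged food 208.38, cable drums 174.09.
A density-first pass picks packaged food + hardware kits — 2898 at 13 m³.
Replace packaged food with cable drums: the trade gains 248 net, giving 3146 at 16 m³.
Next best is packaged food + hardware kits at 2898 (13 m³) — short by 248.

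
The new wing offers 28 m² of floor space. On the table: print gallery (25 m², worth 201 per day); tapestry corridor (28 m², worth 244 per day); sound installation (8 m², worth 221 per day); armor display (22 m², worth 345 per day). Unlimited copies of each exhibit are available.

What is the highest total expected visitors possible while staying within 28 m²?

By expected visitors per m²: sound installation 27.62, armor display 15.68, tapestry corridor 8.71 lead.
3×sound installation uses 24 of the 28 m² and totals 663.
Every other selection either busts 28 m² or fails to beat 663.

663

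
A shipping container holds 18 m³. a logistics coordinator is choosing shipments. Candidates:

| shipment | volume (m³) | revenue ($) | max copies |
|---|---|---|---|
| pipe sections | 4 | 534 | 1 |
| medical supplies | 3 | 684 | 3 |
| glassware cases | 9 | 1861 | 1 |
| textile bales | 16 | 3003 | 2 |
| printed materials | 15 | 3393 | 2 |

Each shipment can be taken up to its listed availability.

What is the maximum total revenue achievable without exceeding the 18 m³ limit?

Taking the top-ratio shipments first gives 3×medical supplies + glassware cases for 3913 (18 m³).
The 15 m³ tied up in 2×medical supplies and glassware cases is better spent on printed materials — total rises to 4077 (18 m³).
No other feasible combination exceeds 4077.

4077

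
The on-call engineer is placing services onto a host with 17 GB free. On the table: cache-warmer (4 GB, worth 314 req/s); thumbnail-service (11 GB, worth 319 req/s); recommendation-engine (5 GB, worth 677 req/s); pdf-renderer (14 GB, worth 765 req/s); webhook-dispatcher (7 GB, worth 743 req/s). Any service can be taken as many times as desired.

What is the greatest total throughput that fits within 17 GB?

2097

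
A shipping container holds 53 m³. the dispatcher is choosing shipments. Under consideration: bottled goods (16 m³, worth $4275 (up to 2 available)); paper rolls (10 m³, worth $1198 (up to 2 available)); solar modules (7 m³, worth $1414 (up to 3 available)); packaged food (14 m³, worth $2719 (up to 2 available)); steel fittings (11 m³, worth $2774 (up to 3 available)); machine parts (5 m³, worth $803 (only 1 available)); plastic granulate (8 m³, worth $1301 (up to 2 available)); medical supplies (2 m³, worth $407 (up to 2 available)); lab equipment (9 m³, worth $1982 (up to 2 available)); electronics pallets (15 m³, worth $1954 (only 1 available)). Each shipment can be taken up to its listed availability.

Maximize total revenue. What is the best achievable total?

Taking the top-ratio shipments first gives 2×bottled goods + steel fittings + lab equipment for 13306 (52 m³).
Replace bottled goods and lab equipment with 2×steel fittings + 2×medical supplies: the trade gains 105 net, giving 13411 at 53 m³.

13411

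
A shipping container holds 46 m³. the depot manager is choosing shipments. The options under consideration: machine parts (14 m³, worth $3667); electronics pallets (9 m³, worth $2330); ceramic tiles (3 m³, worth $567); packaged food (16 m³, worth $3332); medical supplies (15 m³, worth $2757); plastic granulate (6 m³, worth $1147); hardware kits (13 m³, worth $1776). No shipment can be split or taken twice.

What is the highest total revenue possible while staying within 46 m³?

10476

By revenue per m³: machine parts 261.93, electronics pallets 258.89, packaged food 208.25, plastic granulate 191.17 lead.
Machine parts + electronics pallets + packaged food + plastic granulate uses 45 of the 46 m³ and totals 10476.
Next best is machine parts + electronics pallets + medical supplies + plastic granulate at 9901 (44 m³) — short by 575.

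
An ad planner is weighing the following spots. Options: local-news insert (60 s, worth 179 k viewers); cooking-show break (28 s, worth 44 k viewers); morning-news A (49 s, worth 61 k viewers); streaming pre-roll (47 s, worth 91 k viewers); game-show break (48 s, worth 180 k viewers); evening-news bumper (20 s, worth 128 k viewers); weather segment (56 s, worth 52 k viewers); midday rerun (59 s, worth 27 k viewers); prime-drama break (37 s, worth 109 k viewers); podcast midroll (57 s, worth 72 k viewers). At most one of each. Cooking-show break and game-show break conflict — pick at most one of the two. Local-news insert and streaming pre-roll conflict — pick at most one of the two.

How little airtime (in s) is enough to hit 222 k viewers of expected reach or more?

Need the lightest bundle worth ≥ 222.
Taking evening-news bumper + prime-drama break gives 237 (≥ 222) for 57 s.
Any bundle with less than 57 s falls short of 222.

57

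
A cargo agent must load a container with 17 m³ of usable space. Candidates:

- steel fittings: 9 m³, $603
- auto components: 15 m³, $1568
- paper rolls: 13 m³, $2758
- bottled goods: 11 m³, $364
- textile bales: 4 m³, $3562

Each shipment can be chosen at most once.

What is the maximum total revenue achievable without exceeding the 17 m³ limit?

6320

By revenue per m³: textile bales 890.50, paper rolls 212.15, auto components 104.53, steel fittings 67.00 lead.
Paper rolls + textile bales uses 17 of the 17 m³ and totals 6320.
Runner-up steel fittings + textile bales tops out at 4165.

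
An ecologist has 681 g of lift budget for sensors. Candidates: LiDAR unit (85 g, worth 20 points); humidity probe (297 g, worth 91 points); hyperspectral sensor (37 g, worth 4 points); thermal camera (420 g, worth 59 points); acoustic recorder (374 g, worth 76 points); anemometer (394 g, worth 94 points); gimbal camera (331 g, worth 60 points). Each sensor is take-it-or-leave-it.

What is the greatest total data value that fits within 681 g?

167

A density-first pass picks LiDAR unit + humidity probe + hyperspectral sensor — 115 at 419 g.
The 122 g tied up in LiDAR unit and hyperspectral sensor is better spent on acoustic recorder — total rises to 167 (671 g).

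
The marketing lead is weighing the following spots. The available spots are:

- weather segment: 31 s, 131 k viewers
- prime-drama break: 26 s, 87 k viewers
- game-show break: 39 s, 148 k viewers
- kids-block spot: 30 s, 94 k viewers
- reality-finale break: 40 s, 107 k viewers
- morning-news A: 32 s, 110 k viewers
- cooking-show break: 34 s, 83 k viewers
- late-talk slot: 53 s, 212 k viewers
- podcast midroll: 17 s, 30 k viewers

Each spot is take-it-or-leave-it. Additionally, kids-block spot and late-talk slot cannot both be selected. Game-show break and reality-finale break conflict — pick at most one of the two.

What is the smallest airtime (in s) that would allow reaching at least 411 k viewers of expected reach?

110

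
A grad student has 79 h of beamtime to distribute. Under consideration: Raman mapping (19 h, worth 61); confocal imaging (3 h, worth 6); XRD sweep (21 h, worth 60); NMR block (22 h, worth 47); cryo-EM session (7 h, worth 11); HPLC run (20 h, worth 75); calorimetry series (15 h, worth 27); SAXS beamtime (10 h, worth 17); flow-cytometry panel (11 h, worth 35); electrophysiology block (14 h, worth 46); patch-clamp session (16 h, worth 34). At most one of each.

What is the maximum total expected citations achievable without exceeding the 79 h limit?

248

Taking the top-ratio experiments first gives Raman mapping + confocal imaging + HPLC run + SAXS beamtime + flow-cytometry panel + electrophysiology block for 240 (77 h).
The 21 h tied up in SAXS beamtime and flow-cytometry panel is better spent on XRD sweep — total rises to 248 (77 h).
An exhaustive check of the 2048 subsets confirms 248.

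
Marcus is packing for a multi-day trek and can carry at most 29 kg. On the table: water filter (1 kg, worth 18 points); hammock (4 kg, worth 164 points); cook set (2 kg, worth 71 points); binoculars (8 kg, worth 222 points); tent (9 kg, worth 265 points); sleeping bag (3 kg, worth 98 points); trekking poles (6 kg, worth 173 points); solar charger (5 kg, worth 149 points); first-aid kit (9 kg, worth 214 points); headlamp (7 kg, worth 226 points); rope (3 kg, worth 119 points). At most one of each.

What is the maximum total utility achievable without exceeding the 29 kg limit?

961

Ranking by ratio (utility/kg): hammock 41.00, rope 39.67, cook set 35.50.
Greedy by ratio would take water filter + hammock + cook set + sleeping bag + solar charger + headlamp + rope: 25 kg used, total 845.
Dropping solar charger frees 5 kg; slotting in tent (9 kg) lifts the total to 961 at 29 kg.
Nothing else within 29 kg beats 961.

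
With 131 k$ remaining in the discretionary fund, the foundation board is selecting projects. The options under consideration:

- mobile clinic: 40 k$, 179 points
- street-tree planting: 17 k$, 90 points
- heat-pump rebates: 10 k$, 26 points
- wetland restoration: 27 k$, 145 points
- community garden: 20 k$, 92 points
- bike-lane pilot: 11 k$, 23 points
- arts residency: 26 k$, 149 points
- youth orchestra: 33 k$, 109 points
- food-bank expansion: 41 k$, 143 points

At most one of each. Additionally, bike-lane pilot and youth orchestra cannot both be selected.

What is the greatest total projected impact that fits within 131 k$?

655

By projected impact per k$: arts residency 5.73, wetland restoration 5.37, street-tree planting 5.29, community garden 4.60 lead.
The ratio ordering already packs tightly: mobile clinic + street-tree planting + wetland restoration + community garden + arts residency, 130 k$, 655.
Next best is street-tree planting + wetland restoration + community garden + arts residency + food-bank expansion at 619 (131 k$) — short by 36.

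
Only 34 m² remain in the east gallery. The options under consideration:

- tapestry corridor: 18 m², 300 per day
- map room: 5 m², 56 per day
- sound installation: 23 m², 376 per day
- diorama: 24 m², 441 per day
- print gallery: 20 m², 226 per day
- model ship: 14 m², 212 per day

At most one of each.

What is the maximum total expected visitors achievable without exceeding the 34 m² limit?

Ranking by ratio (expected visitors/m²): diorama 18.38, tapestry corridor 16.67, sound installation 16.35.
The ratio heuristic lands on map room + diorama (497) but leaves 5 m² idle.
Replace map room and diorama with tapestry corridor + model ship: the trade gains 15 net, giving 512 at 32 m².
That's the maximum — no swap from here does better than 512.

512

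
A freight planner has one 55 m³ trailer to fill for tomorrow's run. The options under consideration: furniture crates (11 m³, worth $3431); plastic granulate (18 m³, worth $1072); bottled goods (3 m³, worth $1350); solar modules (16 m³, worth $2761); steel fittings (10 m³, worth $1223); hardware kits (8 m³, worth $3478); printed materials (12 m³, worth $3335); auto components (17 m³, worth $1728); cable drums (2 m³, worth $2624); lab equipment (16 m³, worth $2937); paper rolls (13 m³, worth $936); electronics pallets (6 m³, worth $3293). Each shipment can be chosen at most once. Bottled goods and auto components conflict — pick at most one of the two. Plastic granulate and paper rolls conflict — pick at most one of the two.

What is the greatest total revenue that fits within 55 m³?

Ranking by ratio (revenue/m³): cable drums 1312.00, electronics pallets 548.83, bottled goods 450.00, hardware kits 434.75.
The ratio heuristic lands on furniture crates + bottled goods + steel fittings + hardware kits + printed materials + cable drums + electronics pallets (18734) but leaves 3 m³ idle.
Replace bottled goods and steel fittings with lab equipment: the trade gains 364 net, giving 19098 at 55 m³.

19098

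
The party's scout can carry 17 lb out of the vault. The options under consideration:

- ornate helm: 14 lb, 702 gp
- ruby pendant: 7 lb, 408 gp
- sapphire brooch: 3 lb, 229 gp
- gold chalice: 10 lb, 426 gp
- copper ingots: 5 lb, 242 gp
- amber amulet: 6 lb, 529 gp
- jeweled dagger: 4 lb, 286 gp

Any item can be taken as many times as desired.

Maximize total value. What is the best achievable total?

Taking the top-ratio items first gives sapphire brooch + 2×amber amulet for 1287 (15 lb).
Dropping sapphire brooch frees 3 lb; slotting in jeweled dagger (4 lb) lifts the total to 1344 at 16 lb.
No other feasible combination exceeds 1344.

1344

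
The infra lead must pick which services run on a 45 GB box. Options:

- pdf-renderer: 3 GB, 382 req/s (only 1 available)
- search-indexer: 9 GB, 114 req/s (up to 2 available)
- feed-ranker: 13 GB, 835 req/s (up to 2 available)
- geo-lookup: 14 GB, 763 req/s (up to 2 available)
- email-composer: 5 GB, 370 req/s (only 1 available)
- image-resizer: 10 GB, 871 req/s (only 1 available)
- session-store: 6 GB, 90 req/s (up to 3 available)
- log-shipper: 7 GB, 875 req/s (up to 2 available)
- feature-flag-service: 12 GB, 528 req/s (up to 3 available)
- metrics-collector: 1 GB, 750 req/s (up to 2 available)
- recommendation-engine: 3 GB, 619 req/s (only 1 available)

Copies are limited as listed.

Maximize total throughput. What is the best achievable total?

5957

Greedy by ratio would take pdf-renderer + email-composer + image-resizer + session-store + 2×log-shipper + 2×metrics-collector + recommendation-engine: 43 GB used, total 5582.
Dropping email-composer and session-store frees 11 GB; slotting in feed-ranker (13 GB) lifts the total to 5957 at 45 GB.
Every other selection either busts 45 GB or exceeds an availability limit or fails to beat 5957.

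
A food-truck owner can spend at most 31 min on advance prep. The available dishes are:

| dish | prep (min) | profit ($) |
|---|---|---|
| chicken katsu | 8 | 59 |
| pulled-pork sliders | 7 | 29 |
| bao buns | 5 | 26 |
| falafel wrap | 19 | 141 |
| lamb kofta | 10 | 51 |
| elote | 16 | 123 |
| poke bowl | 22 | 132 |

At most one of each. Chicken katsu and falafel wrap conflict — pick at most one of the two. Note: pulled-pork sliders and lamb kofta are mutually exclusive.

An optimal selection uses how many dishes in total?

The maximum profit within 31 min is 211.
For example chicken katsu + pulled-pork sliders + elote achieves it, using 31 min.
All optima have 3 dishes.

3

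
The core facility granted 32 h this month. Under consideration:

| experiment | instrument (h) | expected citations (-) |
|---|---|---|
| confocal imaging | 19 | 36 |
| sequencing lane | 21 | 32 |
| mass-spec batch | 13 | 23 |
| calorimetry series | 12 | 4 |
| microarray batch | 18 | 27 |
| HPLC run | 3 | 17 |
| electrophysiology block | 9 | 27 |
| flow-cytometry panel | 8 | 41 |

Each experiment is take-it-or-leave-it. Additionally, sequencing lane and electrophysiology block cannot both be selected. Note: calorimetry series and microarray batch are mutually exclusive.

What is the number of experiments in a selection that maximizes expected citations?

3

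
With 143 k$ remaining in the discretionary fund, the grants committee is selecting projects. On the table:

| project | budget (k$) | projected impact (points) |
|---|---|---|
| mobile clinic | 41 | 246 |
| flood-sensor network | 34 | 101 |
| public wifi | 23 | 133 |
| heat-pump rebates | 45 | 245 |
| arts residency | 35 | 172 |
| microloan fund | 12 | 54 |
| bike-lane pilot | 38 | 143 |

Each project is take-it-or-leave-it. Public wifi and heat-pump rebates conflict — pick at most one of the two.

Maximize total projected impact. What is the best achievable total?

717

Taking mobile clinic + heat-pump rebates + arts residency + microloan fund: 133 k$ used, 717 in projected impact.
Runner-up mobile clinic + public wifi + arts residency + bike-lane pilot tops out at 694.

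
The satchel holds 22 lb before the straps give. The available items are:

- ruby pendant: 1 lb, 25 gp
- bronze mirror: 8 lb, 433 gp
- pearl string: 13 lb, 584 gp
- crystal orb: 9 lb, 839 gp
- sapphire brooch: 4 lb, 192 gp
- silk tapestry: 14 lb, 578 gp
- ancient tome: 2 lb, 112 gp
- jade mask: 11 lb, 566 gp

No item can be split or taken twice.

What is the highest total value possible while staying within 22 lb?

1517

Density check — crystal orb 93.22, ancient tome 56.00, bronze mirror 54.12, jade mask 51.45 are the best per lb.
Filling by ratio: ruby pendant + bronze mirror + crystal orb + ancient tome for 1409, with 2 lb left unused.
Replace ruby pendant and bronze mirror with jade mask: the trade gains 108 net, giving 1517 at 22 lb.
Runner-up ruby pendant + bronze mirror + crystal orb + sapphire brooch tops out at 1489.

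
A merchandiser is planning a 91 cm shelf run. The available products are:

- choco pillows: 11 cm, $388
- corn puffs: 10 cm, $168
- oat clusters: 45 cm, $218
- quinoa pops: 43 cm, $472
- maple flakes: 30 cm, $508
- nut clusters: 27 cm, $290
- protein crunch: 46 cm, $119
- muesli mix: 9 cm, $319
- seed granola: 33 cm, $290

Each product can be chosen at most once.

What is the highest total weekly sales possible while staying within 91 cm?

Ranking by ratio (weekly sales/cm): muesli mix 35.44, choco pillows 35.27, maple flakes 16.93.
Choco pillows + corn puffs + maple flakes + nut clusters + muesli mix uses 87 of the 91 cm and totals 1673.
No other feasible combination exceeds 1673.

1673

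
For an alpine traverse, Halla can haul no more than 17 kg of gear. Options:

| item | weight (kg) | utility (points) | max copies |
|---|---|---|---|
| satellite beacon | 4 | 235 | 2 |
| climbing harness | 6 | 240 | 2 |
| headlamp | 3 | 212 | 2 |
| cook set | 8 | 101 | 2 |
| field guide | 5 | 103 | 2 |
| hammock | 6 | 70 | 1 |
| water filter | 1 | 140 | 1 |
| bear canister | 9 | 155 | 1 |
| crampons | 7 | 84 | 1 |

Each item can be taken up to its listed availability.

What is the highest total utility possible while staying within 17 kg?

1039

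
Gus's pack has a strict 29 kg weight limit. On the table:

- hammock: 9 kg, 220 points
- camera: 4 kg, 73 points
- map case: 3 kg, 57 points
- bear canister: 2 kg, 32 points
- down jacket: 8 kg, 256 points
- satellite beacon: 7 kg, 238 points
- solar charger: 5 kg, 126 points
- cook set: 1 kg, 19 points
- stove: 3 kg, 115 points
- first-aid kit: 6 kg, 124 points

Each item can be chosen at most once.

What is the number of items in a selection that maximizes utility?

5

The maximum utility within 29 kg is 861.
hammock + bear canister + down jacket + satellite beacon + stove hits 861 at 29 kg.
Any selection reaching 861 contains exactly 5 items.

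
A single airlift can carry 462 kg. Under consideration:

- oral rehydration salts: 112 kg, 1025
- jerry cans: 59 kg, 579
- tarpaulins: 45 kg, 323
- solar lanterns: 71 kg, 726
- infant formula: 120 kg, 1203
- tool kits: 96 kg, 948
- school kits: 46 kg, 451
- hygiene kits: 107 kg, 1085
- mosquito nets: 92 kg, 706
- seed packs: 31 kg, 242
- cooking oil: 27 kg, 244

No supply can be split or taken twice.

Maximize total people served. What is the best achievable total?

By people served per kg: solar lanterns 10.23, hygiene kits 10.14, infant formula 10.03, tool kits 9.88 lead.
Jerry cans + solar lanterns + infant formula + tool kits + hygiene kits uses 453 of the 462 kg and totals 4541.
Every other selection either busts 462 kg or fails to beat 4541.

4541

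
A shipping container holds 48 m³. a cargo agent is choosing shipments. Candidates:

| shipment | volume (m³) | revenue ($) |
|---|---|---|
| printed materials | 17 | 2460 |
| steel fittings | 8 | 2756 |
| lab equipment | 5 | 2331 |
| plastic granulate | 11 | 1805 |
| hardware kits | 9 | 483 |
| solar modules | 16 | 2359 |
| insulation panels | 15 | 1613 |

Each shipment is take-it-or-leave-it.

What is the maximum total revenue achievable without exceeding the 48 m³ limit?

9906

By revenue per m³: lab equipment 466.20, steel fittings 344.50, plastic granulate 164.09 lead.
Greedy by ratio would take steel fittings + lab equipment + plastic granulate + solar modules: 40 m³ used, total 9251.
The 11 m³ tied up in plastic granulate is better spent on printed materials — total rises to 9906 (46 m³).
Nothing else within 48 m³ beats 9906.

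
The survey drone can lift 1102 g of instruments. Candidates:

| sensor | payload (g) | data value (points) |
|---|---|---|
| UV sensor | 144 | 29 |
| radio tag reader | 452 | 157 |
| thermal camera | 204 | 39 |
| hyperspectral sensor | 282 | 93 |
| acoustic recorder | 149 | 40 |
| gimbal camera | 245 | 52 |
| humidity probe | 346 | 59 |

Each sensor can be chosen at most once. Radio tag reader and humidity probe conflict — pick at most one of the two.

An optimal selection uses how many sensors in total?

4

The maximum data value within 1102 g is 329.
For example radio tag reader + thermal camera + hyperspectral sensor + acoustic recorder achieves it, using 1087 g.
Any selection reaching 329 contains exactly 4 sensors.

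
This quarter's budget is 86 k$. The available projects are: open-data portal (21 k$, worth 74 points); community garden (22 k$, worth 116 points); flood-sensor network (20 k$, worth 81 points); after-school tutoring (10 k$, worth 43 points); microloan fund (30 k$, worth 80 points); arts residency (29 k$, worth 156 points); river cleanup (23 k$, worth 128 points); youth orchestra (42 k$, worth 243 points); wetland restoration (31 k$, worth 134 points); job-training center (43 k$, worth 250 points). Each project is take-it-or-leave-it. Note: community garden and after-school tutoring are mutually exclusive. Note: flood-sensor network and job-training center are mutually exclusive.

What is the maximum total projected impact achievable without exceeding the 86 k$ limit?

Best packing: youth orchestra + job-training center — 85 k$, 493 total.
Next best is flood-sensor network + river cleanup + youth orchestra at 452 (85 k$) — short by 41.

493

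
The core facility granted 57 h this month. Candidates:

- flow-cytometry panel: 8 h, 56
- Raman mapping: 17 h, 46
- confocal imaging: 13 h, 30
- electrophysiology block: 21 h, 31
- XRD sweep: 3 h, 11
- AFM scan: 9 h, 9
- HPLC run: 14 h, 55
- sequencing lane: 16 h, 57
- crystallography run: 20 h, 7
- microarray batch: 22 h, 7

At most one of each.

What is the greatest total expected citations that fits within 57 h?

The ratio heuristic lands on flow-cytometry panel + confocal imaging + XRD sweep + HPLC run + sequencing lane (209) but leaves 3 h idle.
The 16 h tied up in confocal imaging and XRD sweep is better spent on Raman mapping — total rises to 214 (55 h).
No other feasible combination exceeds 214.

214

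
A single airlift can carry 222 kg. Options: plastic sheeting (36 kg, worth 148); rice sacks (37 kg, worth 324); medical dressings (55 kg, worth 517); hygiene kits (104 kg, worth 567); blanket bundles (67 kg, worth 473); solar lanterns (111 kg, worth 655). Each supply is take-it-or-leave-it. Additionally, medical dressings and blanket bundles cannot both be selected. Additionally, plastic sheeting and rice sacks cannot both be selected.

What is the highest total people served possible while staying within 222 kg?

1496

Density check — medical dressings 9.40, rice sacks 8.76, blanket bundles 7.06, solar lanterns 5.90 are the best per kg.
Best packing: rice sacks + medical dressings + solar lanterns — 203 kg, 1496 total.
That's the maximum — no feasible swap from here does better than 1496.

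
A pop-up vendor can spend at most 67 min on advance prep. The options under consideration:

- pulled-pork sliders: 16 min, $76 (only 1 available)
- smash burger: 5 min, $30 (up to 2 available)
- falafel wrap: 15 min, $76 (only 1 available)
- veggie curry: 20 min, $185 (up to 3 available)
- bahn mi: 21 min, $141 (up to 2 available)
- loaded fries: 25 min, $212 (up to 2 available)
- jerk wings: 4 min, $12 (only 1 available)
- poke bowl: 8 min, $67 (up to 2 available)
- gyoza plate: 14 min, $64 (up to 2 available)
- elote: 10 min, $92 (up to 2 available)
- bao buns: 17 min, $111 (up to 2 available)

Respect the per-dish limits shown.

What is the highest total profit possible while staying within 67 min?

By profit per min: veggie curry 9.25, elote 9.20, loaded fries 8.48 lead.
The ratio heuristic lands on smash burger + 3×veggie curry (585) but leaves 2 min idle.
Replace smash burger and veggie curry with 2×poke bowl + elote: the trade gains 11 net, giving 596 at 66 min.
Nothing else within 67 min beats 596.

596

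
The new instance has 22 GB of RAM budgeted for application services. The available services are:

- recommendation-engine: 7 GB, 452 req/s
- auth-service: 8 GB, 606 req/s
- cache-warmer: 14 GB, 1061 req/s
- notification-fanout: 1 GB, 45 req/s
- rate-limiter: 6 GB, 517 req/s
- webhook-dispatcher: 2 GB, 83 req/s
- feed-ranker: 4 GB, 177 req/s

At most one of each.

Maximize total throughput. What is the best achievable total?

1667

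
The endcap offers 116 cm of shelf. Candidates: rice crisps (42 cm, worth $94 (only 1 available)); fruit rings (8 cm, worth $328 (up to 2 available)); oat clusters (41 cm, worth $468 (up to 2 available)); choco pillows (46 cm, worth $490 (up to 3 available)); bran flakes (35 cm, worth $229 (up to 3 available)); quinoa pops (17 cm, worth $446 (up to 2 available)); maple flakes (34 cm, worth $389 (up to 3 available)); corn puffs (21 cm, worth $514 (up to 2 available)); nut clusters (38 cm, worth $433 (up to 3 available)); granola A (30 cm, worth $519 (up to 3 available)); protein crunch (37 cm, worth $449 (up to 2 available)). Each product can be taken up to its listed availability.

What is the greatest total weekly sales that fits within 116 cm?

2767

Density check — fruit rings 41.00, quinoa pops 26.24, corn puffs 24.48, granola A 17.30 are the best per cm.
Greedy by ratio would take 2×fruit rings + 2×quinoa pops + 2×corn puffs: 92 cm used, total 2576.
Replace fruit rings with granola A: the trade gains 191 net, giving 2767 at 114 cm.
The spare 2 cm is too small for any remaining product, and no exchange beats 2767.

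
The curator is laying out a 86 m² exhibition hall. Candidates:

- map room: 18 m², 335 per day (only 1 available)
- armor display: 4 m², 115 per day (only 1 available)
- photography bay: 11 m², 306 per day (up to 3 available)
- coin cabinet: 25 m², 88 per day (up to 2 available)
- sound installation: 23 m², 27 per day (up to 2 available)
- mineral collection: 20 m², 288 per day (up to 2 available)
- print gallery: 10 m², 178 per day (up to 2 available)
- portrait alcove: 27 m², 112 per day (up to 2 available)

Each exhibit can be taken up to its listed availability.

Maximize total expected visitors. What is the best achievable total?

1834

Filling by ratio: map room + armor display + 3×photography bay + 2×print gallery for 1724, with 11 m² left unused.
Dropping print gallery frees 10 m²; slotting in mineral collection (20 m²) lifts the total to 1834 at 85 m².
Every other selection either busts 86 m² or exceeds an availability limit or fails to beat 1834.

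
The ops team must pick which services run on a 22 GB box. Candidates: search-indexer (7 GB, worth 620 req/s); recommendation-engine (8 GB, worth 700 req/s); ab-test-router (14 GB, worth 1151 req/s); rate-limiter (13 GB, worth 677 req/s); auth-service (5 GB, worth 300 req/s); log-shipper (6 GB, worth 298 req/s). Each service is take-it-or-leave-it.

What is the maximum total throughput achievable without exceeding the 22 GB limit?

Density check — search-indexer 88.57, recommendation-engine 87.50, ab-test-router 82.21, auth-service 60.00 are the best per GB.
Greedy by ratio would take search-indexer + recommendation-engine + auth-service: 20 GB used, total 1620.
Replace search-indexer and auth-service with ab-test-router: the trade gains 231 net, giving 1851 at 22 GB.
Every other selection either busts 22 GB or fails to beat 1851.

1851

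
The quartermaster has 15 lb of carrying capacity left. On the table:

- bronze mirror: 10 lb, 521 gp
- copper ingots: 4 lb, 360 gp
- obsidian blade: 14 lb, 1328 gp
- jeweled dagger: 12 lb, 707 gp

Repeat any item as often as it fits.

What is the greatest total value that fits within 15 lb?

Obsidian blade uses 14 of the 15 lb and totals 1328.
Every other selection either busts 15 lb or fails to beat 1328.

1328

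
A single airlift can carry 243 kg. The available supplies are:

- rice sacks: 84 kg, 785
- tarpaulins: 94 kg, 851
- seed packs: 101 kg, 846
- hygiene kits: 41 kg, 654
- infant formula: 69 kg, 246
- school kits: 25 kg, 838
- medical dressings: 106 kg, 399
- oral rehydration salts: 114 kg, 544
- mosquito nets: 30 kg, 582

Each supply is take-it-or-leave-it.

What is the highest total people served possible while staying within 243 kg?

Taking the top-ratio supplies first gives rice sacks + hygiene kits + school kits + mosquito nets for 2859 (180 kg).
The 41 kg tied up in hygiene kits is better spent on tarpaulins — total rises to 3056 (233 kg).
That's the maximum — no swap from here does better than 3056.

3056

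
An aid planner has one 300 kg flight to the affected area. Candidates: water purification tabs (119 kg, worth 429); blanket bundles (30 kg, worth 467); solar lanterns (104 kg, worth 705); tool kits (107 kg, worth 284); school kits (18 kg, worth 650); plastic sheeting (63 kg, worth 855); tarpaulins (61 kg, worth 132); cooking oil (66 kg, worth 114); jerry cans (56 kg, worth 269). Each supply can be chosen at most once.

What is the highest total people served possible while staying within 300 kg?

Taking blanket bundles + solar lanterns + school kits + plastic sheeting + jerry cans: 271 kg used, 2946 in people served.
The closest alternative, blanket bundles + solar lanterns + school kits + plastic sheeting + tarpaulins, reaches only 2809.

2946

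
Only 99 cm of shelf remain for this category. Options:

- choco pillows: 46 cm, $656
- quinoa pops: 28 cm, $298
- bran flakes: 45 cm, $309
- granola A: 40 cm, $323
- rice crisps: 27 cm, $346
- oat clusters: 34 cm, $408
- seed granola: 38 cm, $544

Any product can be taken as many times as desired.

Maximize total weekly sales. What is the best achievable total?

Filling by ratio: 2×seed granola for 1088, with 23 cm left unused.
The 76 cm tied up in 2×seed granola is better spent on 2×choco pillows — total rises to 1312 (92 cm).
Nothing else within 99 cm beats 1312.

1312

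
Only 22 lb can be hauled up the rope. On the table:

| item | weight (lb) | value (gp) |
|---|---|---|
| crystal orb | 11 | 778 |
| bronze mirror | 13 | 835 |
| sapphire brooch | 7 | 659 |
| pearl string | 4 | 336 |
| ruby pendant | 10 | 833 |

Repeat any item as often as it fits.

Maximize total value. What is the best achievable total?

1990

A density-first pass picks 3×sapphire brooch — 1977 at 21 lb.
The 7 lb tied up in sapphire brooch is better spent on 2×pearl string — total rises to 1990 (22 lb).
Nothing else within 22 lb beats 1990.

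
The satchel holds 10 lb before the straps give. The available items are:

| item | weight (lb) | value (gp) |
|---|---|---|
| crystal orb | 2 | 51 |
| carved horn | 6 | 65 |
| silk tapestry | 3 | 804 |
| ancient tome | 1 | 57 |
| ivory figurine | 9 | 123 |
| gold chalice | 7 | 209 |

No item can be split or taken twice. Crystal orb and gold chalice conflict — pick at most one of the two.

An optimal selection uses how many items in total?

2

The maximum value within 10 lb is 1013.
For example silk tapestry + gold chalice achieves it, using 10 lb.
Any selection reaching 1013 contains exactly 2 items.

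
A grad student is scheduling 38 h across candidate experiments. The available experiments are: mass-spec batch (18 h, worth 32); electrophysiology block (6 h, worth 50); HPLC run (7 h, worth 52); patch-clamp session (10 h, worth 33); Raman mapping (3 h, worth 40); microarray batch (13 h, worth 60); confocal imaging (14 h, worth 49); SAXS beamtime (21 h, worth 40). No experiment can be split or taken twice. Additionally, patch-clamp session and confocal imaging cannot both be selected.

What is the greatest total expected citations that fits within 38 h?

202

The ratio ordering already packs tightly: electrophysiology block + HPLC run + Raman mapping + microarray batch, 29 h, 202.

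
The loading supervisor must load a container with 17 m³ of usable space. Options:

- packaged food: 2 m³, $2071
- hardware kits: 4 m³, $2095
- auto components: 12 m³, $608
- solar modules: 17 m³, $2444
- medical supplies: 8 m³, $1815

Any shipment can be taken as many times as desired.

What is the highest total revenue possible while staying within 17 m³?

By revenue per m³: packaged food 1035.50, hardware kits 523.75, medical supplies 226.88, solar modules 143.76 lead.
Taking 8×packaged food: 16 m³ used, 16568 in revenue.

16568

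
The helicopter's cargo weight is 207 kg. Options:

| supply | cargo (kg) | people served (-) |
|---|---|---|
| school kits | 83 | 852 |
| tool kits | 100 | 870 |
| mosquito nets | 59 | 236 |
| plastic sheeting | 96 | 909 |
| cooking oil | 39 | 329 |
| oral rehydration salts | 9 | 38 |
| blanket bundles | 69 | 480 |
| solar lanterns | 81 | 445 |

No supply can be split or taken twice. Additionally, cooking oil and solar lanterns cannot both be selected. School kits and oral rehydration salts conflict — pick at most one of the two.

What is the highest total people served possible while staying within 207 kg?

1817

By people served per kg: school kits 10.27, plastic sheeting 9.47, tool kits 8.70, cooking oil 8.44 lead.
Best packing: tool kits + plastic sheeting + oral rehydration salts — 205 kg, 1817 total.
Nothing else feasible within 207 kg beats 1817.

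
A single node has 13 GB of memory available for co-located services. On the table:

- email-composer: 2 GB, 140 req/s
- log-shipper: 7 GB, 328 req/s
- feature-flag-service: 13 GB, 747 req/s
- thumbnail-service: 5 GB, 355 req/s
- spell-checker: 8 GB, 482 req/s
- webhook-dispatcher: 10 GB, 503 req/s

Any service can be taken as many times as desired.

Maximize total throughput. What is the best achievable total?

915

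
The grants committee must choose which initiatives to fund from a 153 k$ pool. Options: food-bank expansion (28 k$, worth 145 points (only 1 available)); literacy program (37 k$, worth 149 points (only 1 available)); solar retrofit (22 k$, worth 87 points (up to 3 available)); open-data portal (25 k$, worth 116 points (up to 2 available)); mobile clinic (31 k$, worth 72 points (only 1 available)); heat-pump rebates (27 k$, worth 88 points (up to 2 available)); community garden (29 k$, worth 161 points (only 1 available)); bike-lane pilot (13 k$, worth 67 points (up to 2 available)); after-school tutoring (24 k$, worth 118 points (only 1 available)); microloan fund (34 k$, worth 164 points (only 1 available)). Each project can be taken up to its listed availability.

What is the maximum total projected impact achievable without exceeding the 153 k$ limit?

By projected impact per k$: community garden 5.55, food-bank expansion 5.18, bike-lane pilot 5.15 lead.
Filling by ratio: food-bank expansion + community garden + 2×bike-lane pilot + after-school tutoring + microloan fund for 722, with 12 k$ left unused.
The 13 k$ tied up in bike-lane pilot is better spent on open-data portal — total rises to 771 (153 k$).
Every other selection either busts 153 k$ or exceeds an availability limit or fails to beat 771.

771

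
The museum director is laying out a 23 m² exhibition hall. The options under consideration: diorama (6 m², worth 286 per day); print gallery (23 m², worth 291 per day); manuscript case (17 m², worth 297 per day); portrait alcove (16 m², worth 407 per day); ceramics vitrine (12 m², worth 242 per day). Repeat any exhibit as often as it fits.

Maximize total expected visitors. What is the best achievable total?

By expected visitors per m²: diorama 47.67, portrait alcove 25.44, ceramics vitrine 20.17, manuscript case 17.47 lead.
Taking 3×diorama: 18 m² used, 858 in expected visitors.
No other feasible combination exceeds 858.

858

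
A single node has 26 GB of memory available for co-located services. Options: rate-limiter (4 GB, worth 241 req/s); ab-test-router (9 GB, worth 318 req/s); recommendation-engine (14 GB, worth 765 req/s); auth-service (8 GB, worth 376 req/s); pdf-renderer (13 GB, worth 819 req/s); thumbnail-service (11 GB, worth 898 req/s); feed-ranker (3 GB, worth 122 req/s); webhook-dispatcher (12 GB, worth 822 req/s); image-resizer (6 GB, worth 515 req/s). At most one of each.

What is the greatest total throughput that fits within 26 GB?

1842

Density check — image-resizer 85.83, thumbnail-service 81.64, webhook-dispatcher 68.50, pdf-renderer 63.00 are the best per GB.
Filling by ratio: rate-limiter + thumbnail-service + feed-ranker + image-resizer for 1776, with 2 GB left unused.
The 10 GB tied up in rate-limiter and image-resizer is better spent on webhook-dispatcher — total rises to 1842 (26 GB).
Next best is auth-service + thumbnail-service + image-resizer at 1789 (25 GB) — short by 53.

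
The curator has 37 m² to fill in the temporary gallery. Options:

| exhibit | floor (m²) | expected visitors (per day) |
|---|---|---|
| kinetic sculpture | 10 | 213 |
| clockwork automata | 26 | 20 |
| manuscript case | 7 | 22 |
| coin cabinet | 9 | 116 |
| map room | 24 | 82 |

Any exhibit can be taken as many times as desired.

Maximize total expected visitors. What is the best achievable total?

661

Density check — kinetic sculpture 21.30, coin cabinet 12.89, map room 3.42 are the best per m².
3×kinetic sculpture + manuscript case uses 37 of the 37 m² and totals 661.
No other feasible combination exceeds 661.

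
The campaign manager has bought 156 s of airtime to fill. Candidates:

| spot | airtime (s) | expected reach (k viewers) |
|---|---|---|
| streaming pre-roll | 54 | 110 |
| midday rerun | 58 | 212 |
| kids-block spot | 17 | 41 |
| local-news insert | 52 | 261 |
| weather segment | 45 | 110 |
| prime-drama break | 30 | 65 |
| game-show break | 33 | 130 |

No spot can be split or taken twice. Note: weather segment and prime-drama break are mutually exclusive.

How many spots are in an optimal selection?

3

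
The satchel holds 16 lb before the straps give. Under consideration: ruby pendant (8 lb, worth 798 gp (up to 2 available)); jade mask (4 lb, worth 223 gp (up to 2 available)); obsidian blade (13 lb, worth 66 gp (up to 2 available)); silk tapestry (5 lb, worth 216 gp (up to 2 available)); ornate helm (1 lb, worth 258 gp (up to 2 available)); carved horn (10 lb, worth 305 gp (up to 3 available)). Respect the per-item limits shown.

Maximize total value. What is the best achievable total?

1596

A density-first pass picks ruby pendant + jade mask + 2×ornate helm — 1537 at 14 lb.
Replace jade mask and 2×ornate helm with ruby pendant: the trade gains 59 net, giving 1596 at 16 lb.
That's the maximum — no swap from here does better than 1596.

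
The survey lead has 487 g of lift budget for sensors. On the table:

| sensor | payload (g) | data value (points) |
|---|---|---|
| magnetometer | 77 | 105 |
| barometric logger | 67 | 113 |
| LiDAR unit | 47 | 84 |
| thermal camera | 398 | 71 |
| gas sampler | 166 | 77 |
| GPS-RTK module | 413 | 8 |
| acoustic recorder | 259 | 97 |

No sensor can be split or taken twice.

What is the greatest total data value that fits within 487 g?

Filling by ratio: magnetometer + barometric logger + LiDAR unit + gas sampler for 379, with 130 g left unused.
Replace gas sampler with acoustic recorder: the trade gains 20 net, giving 399 at 450 g.
Every other selection either busts 487 g or fails to beat 399.

399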